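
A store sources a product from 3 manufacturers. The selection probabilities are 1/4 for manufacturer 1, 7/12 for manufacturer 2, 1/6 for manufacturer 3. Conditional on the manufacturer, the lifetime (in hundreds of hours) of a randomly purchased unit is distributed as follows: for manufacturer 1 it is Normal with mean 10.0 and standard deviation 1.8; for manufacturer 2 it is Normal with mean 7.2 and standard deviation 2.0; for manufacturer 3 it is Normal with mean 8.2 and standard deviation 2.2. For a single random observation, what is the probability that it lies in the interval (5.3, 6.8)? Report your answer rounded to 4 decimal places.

Conditional on each manufacturer, P(5.3 < X < 6.8): 1: 0.0332078; 2: 0.249684; 3: 0.168548.
By total probability, P(5.3 < X < 6.8) = 0.25·0.0332078 + 0.583333·0.249684 + 0.166667·0.168548 = 0.182042.

0.1820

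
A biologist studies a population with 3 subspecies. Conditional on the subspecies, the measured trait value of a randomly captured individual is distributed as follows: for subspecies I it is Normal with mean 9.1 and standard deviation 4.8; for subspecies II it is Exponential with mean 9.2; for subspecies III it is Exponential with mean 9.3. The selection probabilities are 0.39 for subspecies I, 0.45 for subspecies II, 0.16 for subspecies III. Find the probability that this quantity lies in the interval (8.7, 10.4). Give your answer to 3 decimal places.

0.095

Conditional on each subspecies, P(8.7 < X < 10.4): I: 0.139947; II: 0.0655333; III: 0.0655543.
By total probability, P(8.7 < X < 10.4) = 0.39·0.139947 + 0.45·0.0655333 + 0.16·0.0655543 = 0.0945581.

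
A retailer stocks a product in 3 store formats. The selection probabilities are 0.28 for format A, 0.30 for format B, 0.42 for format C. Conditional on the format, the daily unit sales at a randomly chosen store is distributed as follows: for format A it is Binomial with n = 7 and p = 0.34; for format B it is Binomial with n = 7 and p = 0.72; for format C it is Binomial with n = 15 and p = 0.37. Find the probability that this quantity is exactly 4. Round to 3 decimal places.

Conditional on each format, P(X = 4): A: 0.134467; B: 0.206477; C: 0.15874.
By total probability, P(X = 4) = 0.28·0.134467 + 0.3·0.206477 + 0.42·0.15874 = 0.166265.

0.166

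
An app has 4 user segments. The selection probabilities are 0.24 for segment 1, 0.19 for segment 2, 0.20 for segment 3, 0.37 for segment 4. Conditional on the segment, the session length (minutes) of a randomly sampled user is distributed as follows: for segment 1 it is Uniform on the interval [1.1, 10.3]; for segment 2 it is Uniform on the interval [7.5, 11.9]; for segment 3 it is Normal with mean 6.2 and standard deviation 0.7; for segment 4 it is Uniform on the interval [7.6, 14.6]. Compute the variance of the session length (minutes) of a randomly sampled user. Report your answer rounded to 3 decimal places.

Per component, 1: μ=5.7, E[X²]=39.5433; 2: μ=9.7, E[X²]=95.7033; 3: μ=6.2, E[X²]=38.93; 4: μ=11.1, E[X²]=127.293.
E[X] = 0.24·5.7 + 0.19·9.7 + 0.2·6.2 + 0.37·11.1 = 8.558.
E[X²] = 0.24·39.5433 + 0.19·95.7033 + 0.2·38.93 + 0.37·127.293 = 82.5586.
Var(X) = E[X²] − (E[X])² = 82.5586 − 73.2394 = 9.3192.

9.319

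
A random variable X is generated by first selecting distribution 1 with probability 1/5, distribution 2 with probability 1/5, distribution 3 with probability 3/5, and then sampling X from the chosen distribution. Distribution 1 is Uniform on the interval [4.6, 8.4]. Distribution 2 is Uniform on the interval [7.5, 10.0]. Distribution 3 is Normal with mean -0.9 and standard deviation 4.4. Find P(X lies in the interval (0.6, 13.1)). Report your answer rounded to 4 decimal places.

0.6195

Conditional on each component, P(0.6 < X < 13.1): 1: 1; 2: 1; 3: 0.365854.
By total probability, P(0.6 < X < 13.1) = 0.2·1 + 0.2·1 + 0.6·0.365854 = 0.619513.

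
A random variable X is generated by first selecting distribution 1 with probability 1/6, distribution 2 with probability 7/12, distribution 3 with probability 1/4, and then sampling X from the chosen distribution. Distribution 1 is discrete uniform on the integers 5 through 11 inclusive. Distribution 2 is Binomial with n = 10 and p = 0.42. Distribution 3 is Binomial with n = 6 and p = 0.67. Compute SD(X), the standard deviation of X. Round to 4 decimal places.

2.1185

Per component, 1: μ=8, E[X²]=68; 2: μ=4.2, E[X²]=20.076; 3: μ=4.02, E[X²]=17.487.
E[X] = 0.166667·8 + 0.583333·4.2 + 0.25·4.02 = 4.78833.
E[X²] = 0.166667·68 + 0.583333·20.076 + 0.25·17.487 = 27.4161.
Var(X) = E[X²] − (E[X])² = 27.4161 − 22.9281 = 4.48795.
SD(X) = √4.48795 = 2.11848.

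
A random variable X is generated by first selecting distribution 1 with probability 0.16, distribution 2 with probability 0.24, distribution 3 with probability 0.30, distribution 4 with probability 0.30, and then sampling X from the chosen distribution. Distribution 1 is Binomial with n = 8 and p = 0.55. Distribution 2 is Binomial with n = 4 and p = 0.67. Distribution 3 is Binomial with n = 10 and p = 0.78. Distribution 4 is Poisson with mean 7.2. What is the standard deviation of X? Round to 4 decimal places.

Per component, 1: μ=4.4, E[X²]=21.34; 2: μ=2.68, E[X²]=8.0668; 3: μ=7.8, E[X²]=62.556; 4: μ=7.2, E[X²]=59.04.
E[X] = 0.16·4.4 + 0.24·2.68 + 0.3·7.8 + 0.3·7.2 = 5.8472.
E[X²] = 0.16·21.34 + 0.24·8.0668 + 0.3·62.556 + 0.3·59.04 = 41.8292.
Var(X) = E[X²] − (E[X])² = 41.8292 − 34.1897 = 7.63948.
SD(X) = √7.63948 = 2.76396.

2.7640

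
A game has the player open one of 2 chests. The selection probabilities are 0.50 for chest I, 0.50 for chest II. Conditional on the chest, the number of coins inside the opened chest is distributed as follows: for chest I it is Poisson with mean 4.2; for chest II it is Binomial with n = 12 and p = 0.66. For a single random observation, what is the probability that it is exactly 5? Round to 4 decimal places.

Conditional on each chest, P(X = 5): I: 0.163316; II: 0.0520951.
By total probability, P(X = 5) = 0.5·0.163316 + 0.5·0.0520951 = 0.107706.

0.1077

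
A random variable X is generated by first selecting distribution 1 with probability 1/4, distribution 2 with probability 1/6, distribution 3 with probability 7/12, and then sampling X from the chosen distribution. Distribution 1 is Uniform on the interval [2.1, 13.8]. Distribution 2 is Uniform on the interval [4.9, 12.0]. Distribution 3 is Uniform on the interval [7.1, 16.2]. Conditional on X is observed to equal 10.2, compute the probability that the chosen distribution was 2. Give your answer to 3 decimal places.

Likelihoods f(10.2 | ·): 1: 0.0854701; 2: 0.140845; 3: 0.10989.
Posterior ∝ prior × likelihood. Numerator for 2: 0.166667·0.140845 = 0.0234742.
Normalizing constant: 0.25·0.0854701 + 0.166667·0.140845 + 0.583333·0.10989 = 0.108944.
P(2 | observation) = 0.0234742 / 0.108944 = 0.21547.

0.215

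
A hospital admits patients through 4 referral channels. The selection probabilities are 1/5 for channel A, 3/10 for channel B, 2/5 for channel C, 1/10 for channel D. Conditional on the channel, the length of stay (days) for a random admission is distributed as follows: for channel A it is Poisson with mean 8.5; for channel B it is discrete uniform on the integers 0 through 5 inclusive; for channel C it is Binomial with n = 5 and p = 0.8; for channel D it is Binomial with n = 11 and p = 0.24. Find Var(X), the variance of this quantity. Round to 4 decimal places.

7.9070

Per component, A: μ=8.5, E[X²]=80.75; B: μ=2.5, E[X²]=9.16667; C: μ=4, E[X²]=16.8; D: μ=2.64, E[X²]=8.976.
E[X] = 0.2·8.5 + 0.3·2.5 + 0.4·4 + 0.1·2.64 = 4.314.
E[X²] = 0.2·80.75 + 0.3·9.16667 + 0.4·16.8 + 0.1·8.976 = 26.5176.
Var(X) = E[X²] − (E[X])² = 26.5176 − 18.6106 = 7.907.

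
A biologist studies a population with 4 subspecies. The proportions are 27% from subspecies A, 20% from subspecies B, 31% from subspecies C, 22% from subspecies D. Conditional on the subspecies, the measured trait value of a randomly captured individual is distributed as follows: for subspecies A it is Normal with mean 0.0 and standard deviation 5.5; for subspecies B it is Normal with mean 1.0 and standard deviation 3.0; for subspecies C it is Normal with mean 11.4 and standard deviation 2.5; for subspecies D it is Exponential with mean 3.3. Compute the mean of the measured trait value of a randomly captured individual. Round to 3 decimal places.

Component means — A: 0; B: 1; C: 11.4; D: 3.3.
E[X] = 0.27·0 + 0.2·1 + 0.31·11.4 + 0.22·3.3 = 4.46.

4.460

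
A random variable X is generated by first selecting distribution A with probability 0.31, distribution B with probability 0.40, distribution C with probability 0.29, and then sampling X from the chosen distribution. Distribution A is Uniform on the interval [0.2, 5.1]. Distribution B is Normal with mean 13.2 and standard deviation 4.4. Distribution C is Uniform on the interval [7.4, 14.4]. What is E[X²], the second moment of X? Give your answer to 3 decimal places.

115.876

For each component E[X²] = Var + (mean)², giving A: 9.02333; B: 193.6; C: 122.893.
Overall E[X²] = 0.31·9.02333 + 0.4·193.6 + 0.29·122.893 = 115.876.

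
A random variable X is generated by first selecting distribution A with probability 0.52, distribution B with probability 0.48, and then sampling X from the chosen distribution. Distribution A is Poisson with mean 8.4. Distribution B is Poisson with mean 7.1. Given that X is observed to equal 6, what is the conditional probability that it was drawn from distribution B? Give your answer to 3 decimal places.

0.553

Likelihoods P(X=6 | ·): A: 0.109716; B: 0.1468.
Posterior ∝ prior × likelihood. Numerator for B: 0.48·0.1468 = 0.0704641.
Normalizing constant: 0.52·0.109716 + 0.48·0.1468 = 0.127516.
P(B | observation) = 0.0704641 / 0.127516 = 0.552589.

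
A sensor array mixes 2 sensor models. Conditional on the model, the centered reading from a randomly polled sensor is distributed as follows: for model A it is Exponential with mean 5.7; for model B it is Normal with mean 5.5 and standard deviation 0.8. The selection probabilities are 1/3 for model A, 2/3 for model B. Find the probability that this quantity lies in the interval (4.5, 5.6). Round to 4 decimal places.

0.3226

Conditional on each model, P(4.5 < X < 5.6): A: 0.0796933; B: 0.444088.
By total probability, P(4.5 < X < 5.6) = 0.333333·0.0796933 + 0.666667·0.444088 = 0.322623.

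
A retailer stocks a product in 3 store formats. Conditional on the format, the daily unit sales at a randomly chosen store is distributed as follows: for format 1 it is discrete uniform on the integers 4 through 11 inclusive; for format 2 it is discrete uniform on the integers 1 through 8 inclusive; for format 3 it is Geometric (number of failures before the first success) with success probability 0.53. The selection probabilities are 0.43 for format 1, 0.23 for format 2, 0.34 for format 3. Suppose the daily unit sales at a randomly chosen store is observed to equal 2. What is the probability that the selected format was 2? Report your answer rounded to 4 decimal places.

0.4194

Likelihoods P(X=2 | ·): 1: 0; 2: 0.125; 3: 0.117077.
Posterior ∝ prior × likelihood. Numerator for 2: 0.23·0.125 = 0.02875.
Normalizing constant: 0.43·0 + 0.23·0.125 + 0.34·0.117077 = 0.0685562.
P(2 | observation) = 0.02875 / 0.0685562 = 0.419364.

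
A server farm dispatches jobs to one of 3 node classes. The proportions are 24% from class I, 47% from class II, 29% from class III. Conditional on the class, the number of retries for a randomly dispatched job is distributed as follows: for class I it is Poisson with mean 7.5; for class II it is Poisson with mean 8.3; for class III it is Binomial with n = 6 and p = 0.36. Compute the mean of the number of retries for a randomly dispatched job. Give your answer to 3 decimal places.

Component means — I: 7.5; II: 8.3; III: 2.16.
E[X] = 0.24·7.5 + 0.47·8.3 + 0.29·2.16 = 6.3274.

6.327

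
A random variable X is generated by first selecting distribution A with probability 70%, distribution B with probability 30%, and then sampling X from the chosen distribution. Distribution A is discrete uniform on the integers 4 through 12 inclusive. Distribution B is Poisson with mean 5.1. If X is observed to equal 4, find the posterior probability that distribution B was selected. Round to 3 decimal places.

Likelihoods P(X=4 | ·): A: 0.111111; B: 0.171857.
Posterior ∝ prior × likelihood. Numerator for B: 0.3·0.171857 = 0.0515571.
Normalizing constant: 0.7·0.111111 + 0.3·0.171857 = 0.129335.
P(B | observation) = 0.0515571 / 0.129335 = 0.398633.

0.399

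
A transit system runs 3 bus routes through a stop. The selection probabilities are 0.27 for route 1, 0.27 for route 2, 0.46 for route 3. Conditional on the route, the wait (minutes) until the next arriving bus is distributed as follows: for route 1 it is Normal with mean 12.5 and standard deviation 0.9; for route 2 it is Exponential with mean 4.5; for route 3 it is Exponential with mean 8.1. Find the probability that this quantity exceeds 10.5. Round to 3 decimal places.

0.418

Conditional on each route, P(X > 10.5): 1: 0.986866; 2: 0.096972; 3: 0.273543.
By total probability, P(X > 10.5) = 0.27·0.986866 + 0.27·0.096972 + 0.46·0.273543 = 0.418466.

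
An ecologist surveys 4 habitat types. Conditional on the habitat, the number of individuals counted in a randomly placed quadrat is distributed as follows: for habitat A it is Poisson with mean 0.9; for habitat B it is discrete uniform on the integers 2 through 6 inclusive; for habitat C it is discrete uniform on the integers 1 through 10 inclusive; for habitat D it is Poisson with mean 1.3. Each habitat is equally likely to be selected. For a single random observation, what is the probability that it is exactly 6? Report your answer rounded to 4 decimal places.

0.0755

Conditional on each habitat, P(X = 6): A: 0.000300094; B: 0.2; C: 0.1; D: 0.00182703.
By total probability, P(X = 6) = 0.25·0.000300094 + 0.25·0.2 + 0.25·0.1 + 0.25·0.00182703 = 0.0755318.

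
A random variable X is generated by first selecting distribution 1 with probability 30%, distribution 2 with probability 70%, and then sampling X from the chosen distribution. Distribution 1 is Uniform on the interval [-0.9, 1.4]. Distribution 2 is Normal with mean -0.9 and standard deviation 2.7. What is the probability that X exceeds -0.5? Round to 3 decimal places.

Conditional on each component, P(X > -0.5): 1: 0.826087; 2: 0.441113.
By total probability, P(X > -0.5) = 0.3·0.826087 + 0.7·0.441113 = 0.556605.

0.557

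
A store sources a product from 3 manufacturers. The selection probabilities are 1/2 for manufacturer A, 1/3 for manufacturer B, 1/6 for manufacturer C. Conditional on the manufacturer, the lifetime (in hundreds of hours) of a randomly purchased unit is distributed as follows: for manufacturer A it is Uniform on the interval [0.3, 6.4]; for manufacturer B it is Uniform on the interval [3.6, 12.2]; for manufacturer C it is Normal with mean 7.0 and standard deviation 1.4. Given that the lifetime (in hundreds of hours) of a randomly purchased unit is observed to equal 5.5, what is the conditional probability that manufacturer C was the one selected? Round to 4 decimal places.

Likelihoods f(5.5 | ·): A: 0.163934; B: 0.116279; C: 0.160511.
Posterior ∝ prior × likelihood. Numerator for C: 0.166667·0.160511 = 0.0267519.
Normalizing constant: 0.5·0.163934 + 0.333333·0.116279 + 0.166667·0.160511 = 0.147479.
P(C | observation) = 0.0267519 / 0.147479 = 0.181395.

0.1814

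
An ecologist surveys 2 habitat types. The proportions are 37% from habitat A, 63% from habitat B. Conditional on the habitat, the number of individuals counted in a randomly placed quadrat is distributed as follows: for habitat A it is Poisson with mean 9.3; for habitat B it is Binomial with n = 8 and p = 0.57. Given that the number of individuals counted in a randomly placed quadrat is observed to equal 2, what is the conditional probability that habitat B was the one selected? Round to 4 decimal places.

Likelihoods P(X=2 | ·): A: 0.00395364; B: 0.0575067.
Posterior ∝ prior × likelihood. Numerator for B: 0.63·0.0575067 = 0.0362292.
Normalizing constant: 0.37·0.00395364 + 0.63·0.0575067 = 0.0376921.
P(B | observation) = 0.0362292 / 0.0376921 = 0.96119.

0.9612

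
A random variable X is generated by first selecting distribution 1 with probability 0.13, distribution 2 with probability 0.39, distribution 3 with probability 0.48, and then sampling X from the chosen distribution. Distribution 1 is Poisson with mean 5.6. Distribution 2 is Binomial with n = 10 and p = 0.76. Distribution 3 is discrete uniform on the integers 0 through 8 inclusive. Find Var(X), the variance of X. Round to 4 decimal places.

7.4280

Per component, 1: μ=5.6, E[X²]=36.96; 2: μ=7.6, E[X²]=59.584; 3: μ=4, E[X²]=22.6667.
E[X] = 0.13·5.6 + 0.39·7.6 + 0.48·4 = 5.612.
E[X²] = 0.13·36.96 + 0.39·59.584 + 0.48·22.6667 = 38.9226.
Var(X) = E[X²] − (E[X])² = 38.9226 − 31.4945 = 7.42802.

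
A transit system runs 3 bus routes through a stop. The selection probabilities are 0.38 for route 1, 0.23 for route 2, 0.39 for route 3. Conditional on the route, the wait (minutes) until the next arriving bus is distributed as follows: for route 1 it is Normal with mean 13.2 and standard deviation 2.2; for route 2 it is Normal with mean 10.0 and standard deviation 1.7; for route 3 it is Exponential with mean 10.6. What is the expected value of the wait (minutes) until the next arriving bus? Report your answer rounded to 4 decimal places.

Component means — 1: 13.2; 2: 10; 3: 10.6.
E[X] = 0.38·13.2 + 0.23·10 + 0.39·10.6 = 11.45.

11.4500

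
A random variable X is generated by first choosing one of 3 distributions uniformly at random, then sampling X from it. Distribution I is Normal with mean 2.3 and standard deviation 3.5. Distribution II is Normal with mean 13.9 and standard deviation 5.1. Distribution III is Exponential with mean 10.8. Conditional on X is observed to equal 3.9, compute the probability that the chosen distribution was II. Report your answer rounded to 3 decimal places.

0.064

Likelihoods f(3.9 | ·): I: 0.102675; II: 0.0114414; III: 0.0645279.
Posterior ∝ prior × likelihood. Numerator for II: 0.333333·0.0114414 = 0.0038138.
Normalizing constant: 0.333333·0.102675 + 0.333333·0.0114414 + 0.333333·0.0645279 = 0.0595479.
P(II | observation) = 0.0038138 / 0.0595479 = 0.0640459.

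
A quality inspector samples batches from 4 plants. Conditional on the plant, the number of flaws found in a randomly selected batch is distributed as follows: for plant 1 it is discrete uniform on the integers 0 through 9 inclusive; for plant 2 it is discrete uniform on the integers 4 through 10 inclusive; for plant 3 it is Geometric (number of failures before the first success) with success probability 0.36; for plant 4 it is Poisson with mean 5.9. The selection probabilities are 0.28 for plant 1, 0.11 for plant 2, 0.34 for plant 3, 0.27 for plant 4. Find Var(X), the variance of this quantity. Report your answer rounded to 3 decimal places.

9.684

Per component, 1: μ=4.5, E[X²]=28.5; 2: μ=7, E[X²]=53; 3: μ=1.77778, E[X²]=8.09877; 4: μ=5.9, E[X²]=40.71.
E[X] = 0.28·4.5 + 0.11·7 + 0.34·1.77778 + 0.27·5.9 = 4.22744.
E[X²] = 0.28·28.5 + 0.11·53 + 0.34·8.09877 + 0.27·40.71 = 27.5553.
Var(X) = E[X²] − (E[X])² = 27.5553 − 17.8713 = 9.68399.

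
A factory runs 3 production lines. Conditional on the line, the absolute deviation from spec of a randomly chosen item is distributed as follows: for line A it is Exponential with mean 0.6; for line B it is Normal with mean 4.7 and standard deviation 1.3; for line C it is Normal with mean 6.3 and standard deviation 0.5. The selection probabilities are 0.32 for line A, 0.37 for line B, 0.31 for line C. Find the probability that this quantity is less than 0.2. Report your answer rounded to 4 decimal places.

Conditional on each line, P(X < 0.2): A: 0.283469; B: 0.000268549; C: 0.
By total probability, P(X < 0.2) = 0.32·0.283469 + 0.37·0.000268549 + 0.31·0 = 0.0908093.

0.0908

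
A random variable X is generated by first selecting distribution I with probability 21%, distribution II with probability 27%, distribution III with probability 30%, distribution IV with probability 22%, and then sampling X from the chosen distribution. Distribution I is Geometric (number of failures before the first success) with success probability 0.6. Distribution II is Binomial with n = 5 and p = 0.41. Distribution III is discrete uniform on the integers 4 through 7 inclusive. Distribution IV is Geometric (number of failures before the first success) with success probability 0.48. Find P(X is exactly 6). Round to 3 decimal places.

0.078

Conditional on each component, P(X = 6): I: 0.0024576; II: 0; III: 0.25; IV: 0.00948989.
By total probability, P(X = 6) = 0.21·0.0024576 + 0.27·0 + 0.3·0.25 + 0.22·0.00948989 = 0.0776039.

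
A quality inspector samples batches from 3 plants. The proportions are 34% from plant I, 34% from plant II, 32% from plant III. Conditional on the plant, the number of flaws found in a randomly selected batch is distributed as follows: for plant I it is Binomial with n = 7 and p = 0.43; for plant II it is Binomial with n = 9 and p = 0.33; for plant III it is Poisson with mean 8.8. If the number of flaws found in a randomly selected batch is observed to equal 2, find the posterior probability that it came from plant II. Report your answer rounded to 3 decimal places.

Likelihoods P(X=2 | ·): I: 0.233631; II: 0.237604; III: 0.00583638.
Posterior ∝ prior × likelihood. Numerator for II: 0.34·0.237604 = 0.0807854.
Normalizing constant: 0.34·0.233631 + 0.34·0.237604 + 0.32·0.00583638 = 0.162088.
P(II | observation) = 0.0807854 / 0.162088 = 0.498406.

0.498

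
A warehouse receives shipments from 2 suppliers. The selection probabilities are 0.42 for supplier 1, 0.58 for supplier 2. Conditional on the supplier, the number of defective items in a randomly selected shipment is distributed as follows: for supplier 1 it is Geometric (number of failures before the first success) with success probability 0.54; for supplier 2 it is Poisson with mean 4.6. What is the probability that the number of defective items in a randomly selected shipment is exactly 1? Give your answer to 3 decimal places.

0.131

Conditional on each supplier, P(X = 1): 1: 0.2484; 2: 0.0462384.
By total probability, P(X = 1) = 0.42·0.2484 + 0.58·0.0462384 = 0.131146.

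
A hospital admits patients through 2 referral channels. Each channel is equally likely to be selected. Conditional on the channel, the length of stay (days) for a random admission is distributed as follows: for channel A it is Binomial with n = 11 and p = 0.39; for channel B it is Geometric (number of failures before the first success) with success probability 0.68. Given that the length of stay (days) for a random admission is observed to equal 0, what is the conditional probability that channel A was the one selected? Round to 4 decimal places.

Likelihoods P(X=0 | ·): A: 0.00435139; B: 0.68.
Posterior ∝ prior × likelihood. Numerator for A: 0.5·0.00435139 = 0.0021757.
Normalizing constant: 0.5·0.00435139 + 0.5·0.68 = 0.342176.
P(A | observation) = 0.0021757 / 0.342176 = 0.00635842.

0.0064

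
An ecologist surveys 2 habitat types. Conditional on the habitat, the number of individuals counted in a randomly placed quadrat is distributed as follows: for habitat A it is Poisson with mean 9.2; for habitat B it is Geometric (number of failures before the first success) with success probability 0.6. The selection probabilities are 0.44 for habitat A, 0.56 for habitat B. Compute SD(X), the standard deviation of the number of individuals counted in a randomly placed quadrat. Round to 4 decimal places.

Per component, A: μ=9.2, E[X²]=93.84; B: μ=0.666667, E[X²]=1.55556.
E[X] = 0.44·9.2 + 0.56·0.666667 = 4.42133.
E[X²] = 0.44·93.84 + 0.56·1.55556 = 42.1607.
Var(X) = E[X²] − (E[X])² = 42.1607 − 19.5482 = 22.6125.
SD(X) = √22.6125 = 4.75526.

4.7553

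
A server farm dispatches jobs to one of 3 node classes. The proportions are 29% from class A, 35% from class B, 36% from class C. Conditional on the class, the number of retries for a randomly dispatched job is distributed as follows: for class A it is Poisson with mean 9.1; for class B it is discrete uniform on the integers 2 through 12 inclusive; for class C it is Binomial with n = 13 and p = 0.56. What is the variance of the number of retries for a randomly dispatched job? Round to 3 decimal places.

8.095

Per component, A: μ=9.1, E[X²]=91.91; B: μ=7, E[X²]=59; C: μ=7.28, E[X²]=56.2016.
E[X] = 0.29·9.1 + 0.35·7 + 0.36·7.28 = 7.7098.
E[X²] = 0.29·91.91 + 0.35·59 + 0.36·56.2016 = 67.5365.
Var(X) = E[X²] − (E[X])² = 67.5365 − 59.441 = 8.09546.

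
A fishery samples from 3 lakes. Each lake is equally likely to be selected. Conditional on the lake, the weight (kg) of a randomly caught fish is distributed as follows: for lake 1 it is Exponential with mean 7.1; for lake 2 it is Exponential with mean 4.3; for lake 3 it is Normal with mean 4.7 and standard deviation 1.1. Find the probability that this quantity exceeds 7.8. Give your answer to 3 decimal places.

Conditional on each lake, P(X > 7.8): 1: 0.33334; 2: 0.163008; 3: 0.00241482.
By total probability, P(X > 7.8) = 0.333333·0.33334 + 0.333333·0.163008 + 0.333333·0.00241482 = 0.166254.

0.166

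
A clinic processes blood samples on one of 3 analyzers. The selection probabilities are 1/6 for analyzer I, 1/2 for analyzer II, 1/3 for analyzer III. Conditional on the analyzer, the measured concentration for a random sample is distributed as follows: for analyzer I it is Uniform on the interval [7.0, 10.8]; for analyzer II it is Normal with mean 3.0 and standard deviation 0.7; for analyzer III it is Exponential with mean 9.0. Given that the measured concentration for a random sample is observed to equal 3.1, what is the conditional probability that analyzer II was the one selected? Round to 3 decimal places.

0.915

Likelihoods f(3.1 | ·): I: 0; II: 0.564132; III: 0.0787349.
Posterior ∝ prior × likelihood. Numerator for II: 0.5·0.564132 = 0.282066.
Normalizing constant: 0.166667·0 + 0.5·0.564132 + 0.333333·0.0787349 = 0.308311.
P(II | observation) = 0.282066 / 0.308311 = 0.914875.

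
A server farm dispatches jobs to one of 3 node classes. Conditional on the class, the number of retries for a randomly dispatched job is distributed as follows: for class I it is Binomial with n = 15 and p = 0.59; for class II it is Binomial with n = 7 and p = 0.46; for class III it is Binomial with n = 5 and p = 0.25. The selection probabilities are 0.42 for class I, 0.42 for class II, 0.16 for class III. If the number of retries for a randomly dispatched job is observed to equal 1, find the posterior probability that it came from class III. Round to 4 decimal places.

Likelihoods P(X=1 | ·): I: 3.35674e-05; II: 0.0798396; III: 0.395508.
Posterior ∝ prior × likelihood. Numerator for III: 0.16·0.395508 = 0.0632812.
Normalizing constant: 0.42·3.35674e-05 + 0.42·0.0798396 + 0.16·0.395508 = 0.096828.
P(III | observation) = 0.0632812 / 0.096828 = 0.653543.

0.6535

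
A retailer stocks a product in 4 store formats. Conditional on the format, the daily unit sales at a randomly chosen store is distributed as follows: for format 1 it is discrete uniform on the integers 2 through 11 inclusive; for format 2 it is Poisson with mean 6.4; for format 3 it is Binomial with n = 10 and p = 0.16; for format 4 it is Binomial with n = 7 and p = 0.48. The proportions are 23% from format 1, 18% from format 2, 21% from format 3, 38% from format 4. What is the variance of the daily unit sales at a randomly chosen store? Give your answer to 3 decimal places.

Per component, 1: μ=6.5, E[X²]=50.5; 2: μ=6.4, E[X²]=47.36; 3: μ=1.6, E[X²]=3.904; 4: μ=3.36, E[X²]=13.0368.
E[X] = 0.23·6.5 + 0.18·6.4 + 0.21·1.6 + 0.38·3.36 = 4.2598.
E[X²] = 0.23·50.5 + 0.18·47.36 + 0.21·3.904 + 0.38·13.0368 = 25.9136.
Var(X) = E[X²] − (E[X])² = 25.9136 − 18.1459 = 7.76773.

7.768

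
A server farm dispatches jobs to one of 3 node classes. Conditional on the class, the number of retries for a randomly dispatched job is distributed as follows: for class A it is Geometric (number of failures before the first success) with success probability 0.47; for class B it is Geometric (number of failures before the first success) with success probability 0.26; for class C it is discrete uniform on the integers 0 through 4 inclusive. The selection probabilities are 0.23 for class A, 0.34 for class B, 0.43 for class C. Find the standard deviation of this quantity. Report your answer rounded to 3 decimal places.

Per component, A: μ=1.12766, E[X²]=3.67089; B: μ=2.84615, E[X²]=19.0473; C: μ=2, E[X²]=6.
E[X] = 0.23·1.12766 + 0.34·2.84615 + 0.43·2 = 2.08705.
E[X²] = 0.23·3.67089 + 0.34·19.0473 + 0.43·6 = 9.9004.
Var(X) = E[X²] − (E[X])² = 9.9004 − 4.35579 = 5.54461.
SD(X) = √5.54461 = 2.3547.

2.355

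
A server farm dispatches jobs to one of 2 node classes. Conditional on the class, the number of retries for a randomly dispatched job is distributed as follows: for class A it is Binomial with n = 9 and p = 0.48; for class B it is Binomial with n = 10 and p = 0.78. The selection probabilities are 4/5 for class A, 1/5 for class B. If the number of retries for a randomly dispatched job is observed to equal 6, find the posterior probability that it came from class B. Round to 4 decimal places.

0.1609

Likelihoods P(X=6 | ·): A: 0.144456; B: 0.110784.
Posterior ∝ prior × likelihood. Numerator for B: 0.2·0.110784 = 0.0221568.
Normalizing constant: 0.8·0.144456 + 0.2·0.110784 = 0.137722.
P(B | observation) = 0.0221568 / 0.137722 = 0.160881.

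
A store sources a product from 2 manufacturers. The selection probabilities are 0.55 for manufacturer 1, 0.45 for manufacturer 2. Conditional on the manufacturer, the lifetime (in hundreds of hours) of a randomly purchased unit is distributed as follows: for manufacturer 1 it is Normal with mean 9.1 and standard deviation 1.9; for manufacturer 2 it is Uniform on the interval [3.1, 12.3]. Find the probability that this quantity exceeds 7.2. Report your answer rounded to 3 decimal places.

0.712

Conditional on each manufacturer, P(X > 7.2): 1: 0.841345; 2: 0.554348.
By total probability, P(X > 7.2) = 0.55·0.841345 + 0.45·0.554348 = 0.712196.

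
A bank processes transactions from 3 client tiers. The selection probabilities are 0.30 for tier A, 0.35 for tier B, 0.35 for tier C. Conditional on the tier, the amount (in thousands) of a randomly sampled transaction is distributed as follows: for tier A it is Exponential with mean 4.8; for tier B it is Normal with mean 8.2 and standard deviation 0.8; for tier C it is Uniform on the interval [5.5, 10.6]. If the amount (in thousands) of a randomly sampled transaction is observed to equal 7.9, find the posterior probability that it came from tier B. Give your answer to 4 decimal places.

Likelihoods f(7.9 | ·): A: 0.0401775; B: 0.464819; C: 0.196078.
Posterior ∝ prior × likelihood. Numerator for B: 0.35·0.464819 = 0.162687.
Normalizing constant: 0.3·0.0401775 + 0.35·0.464819 + 0.35·0.196078 = 0.243367.
P(B | observation) = 0.162687 / 0.243367 = 0.668482.

0.6685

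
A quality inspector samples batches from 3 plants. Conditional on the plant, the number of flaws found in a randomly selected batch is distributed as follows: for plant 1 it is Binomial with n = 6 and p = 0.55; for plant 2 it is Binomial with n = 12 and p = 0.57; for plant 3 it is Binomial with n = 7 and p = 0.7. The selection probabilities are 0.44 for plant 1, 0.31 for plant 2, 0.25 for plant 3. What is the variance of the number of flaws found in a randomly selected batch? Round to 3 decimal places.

4.215

Per component, 1: μ=3.3, E[X²]=12.375; 2: μ=6.84, E[X²]=49.7268; 3: μ=4.9, E[X²]=25.48.
E[X] = 0.44·3.3 + 0.31·6.84 + 0.25·4.9 = 4.7974.
E[X²] = 0.44·12.375 + 0.31·49.7268 + 0.25·25.48 = 27.2303.
Var(X) = E[X²] − (E[X])² = 27.2303 − 23.015 = 4.21526.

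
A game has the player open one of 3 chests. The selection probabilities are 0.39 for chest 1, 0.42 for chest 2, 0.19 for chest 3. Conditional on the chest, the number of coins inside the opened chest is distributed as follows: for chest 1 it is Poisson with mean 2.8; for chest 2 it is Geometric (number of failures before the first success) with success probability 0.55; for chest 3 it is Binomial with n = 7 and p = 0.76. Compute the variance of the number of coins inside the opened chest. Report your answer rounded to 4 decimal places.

Per component, 1: μ=2.8, E[X²]=10.64; 2: μ=0.818182, E[X²]=2.15702; 3: μ=5.32, E[X²]=29.5792.
E[X] = 0.39·2.8 + 0.42·0.818182 + 0.19·5.32 = 2.44644.
E[X²] = 0.39·10.64 + 0.42·2.15702 + 0.19·29.5792 = 10.6756.
Var(X) = E[X²] − (E[X])² = 10.6756 − 5.98505 = 4.69055.

4.6905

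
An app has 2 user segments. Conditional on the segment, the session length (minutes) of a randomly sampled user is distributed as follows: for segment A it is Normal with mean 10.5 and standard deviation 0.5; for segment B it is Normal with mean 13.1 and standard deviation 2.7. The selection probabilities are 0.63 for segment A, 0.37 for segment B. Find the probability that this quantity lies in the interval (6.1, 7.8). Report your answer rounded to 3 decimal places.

Conditional on each segment, P(6.1 < X < 7.8): A: 3.33204e-08; B: 0.0200625.
By total probability, P(6.1 < X < 7.8) = 0.63·3.33204e-08 + 0.37·0.0200625 = 0.00742313.

0.007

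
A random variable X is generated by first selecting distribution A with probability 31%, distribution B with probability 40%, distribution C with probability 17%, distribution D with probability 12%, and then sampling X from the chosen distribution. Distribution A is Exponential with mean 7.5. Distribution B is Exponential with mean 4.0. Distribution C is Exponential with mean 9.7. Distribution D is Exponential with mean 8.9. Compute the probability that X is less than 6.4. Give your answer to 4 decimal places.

Conditional on each component, P(X < 6.4): A: 0.574007; B: 0.798103; C: 0.483042; D: 0.51281.
By total probability, P(X < 6.4) = 0.31·0.574007 + 0.4·0.798103 + 0.17·0.483042 + 0.12·0.51281 = 0.640838.

0.6408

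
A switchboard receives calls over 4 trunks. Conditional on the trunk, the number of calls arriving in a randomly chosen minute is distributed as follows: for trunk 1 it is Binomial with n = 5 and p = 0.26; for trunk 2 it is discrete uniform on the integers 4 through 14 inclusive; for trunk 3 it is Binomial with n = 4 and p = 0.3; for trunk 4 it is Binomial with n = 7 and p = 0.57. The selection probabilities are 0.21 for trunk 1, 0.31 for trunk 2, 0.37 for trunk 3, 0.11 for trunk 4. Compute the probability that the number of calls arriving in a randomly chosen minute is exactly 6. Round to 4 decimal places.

0.0395

Conditional on each trunk, P(X = 6): 1: 0; 2: 0.0909091; 3: 0; 4: 0.103232.
By total probability, P(X = 6) = 0.21·0 + 0.31·0.0909091 + 0.37·0 + 0.11·0.103232 = 0.0395374.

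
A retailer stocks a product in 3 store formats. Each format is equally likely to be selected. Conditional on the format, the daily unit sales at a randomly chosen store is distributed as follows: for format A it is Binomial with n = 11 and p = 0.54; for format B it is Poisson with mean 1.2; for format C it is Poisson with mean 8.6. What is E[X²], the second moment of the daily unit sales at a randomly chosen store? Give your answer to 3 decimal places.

41.072

For each component E[X²] = Var + (mean)², giving A: 38.016; B: 2.64; C: 82.56.
Overall E[X²] = 0.333333·38.016 + 0.333333·2.64 + 0.333333·82.56 = 41.072.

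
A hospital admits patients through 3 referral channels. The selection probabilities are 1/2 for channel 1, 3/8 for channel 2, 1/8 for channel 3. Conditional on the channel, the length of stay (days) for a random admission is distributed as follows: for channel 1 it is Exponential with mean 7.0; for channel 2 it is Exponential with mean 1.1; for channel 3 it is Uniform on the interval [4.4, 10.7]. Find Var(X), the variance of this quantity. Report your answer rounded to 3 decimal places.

Per component, 1: μ=7, E[X²]=98; 2: μ=1.1, E[X²]=2.42; 3: μ=7.55, E[X²]=60.31.
E[X] = 0.5·7 + 0.375·1.1 + 0.125·7.55 = 4.85625.
E[X²] = 0.5·98 + 0.375·2.42 + 0.125·60.31 = 57.4462.
Var(X) = E[X²] − (E[X])² = 57.4462 − 23.5832 = 33.8631.

33.863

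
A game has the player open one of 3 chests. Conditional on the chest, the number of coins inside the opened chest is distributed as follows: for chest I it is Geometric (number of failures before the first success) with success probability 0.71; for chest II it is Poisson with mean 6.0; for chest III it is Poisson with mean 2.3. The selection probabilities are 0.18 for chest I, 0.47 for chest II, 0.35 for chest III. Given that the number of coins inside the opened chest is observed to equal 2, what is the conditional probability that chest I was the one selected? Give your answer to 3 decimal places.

0.086

Likelihoods P(X=2 | ·): I: 0.059711; II: 0.0446175; III: 0.265185.
Posterior ∝ prior × likelihood. Numerator for I: 0.18·0.059711 = 0.010748.
Normalizing constant: 0.18·0.059711 + 0.47·0.0446175 + 0.35·0.265185 = 0.124533.
P(I | observation) = 0.010748 / 0.124533 = 0.0863064.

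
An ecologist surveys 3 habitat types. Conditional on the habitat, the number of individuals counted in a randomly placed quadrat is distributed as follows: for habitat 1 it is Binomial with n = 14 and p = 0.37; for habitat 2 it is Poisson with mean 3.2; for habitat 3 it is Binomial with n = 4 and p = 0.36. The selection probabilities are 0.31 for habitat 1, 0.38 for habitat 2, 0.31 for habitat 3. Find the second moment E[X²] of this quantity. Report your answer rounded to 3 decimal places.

15.365

For each component E[X²] = Var + (mean)², giving 1: 30.0958; 2: 13.44; 3: 2.9952.
Overall E[X²] = 0.31·30.0958 + 0.38·13.44 + 0.31·2.9952 = 15.3654.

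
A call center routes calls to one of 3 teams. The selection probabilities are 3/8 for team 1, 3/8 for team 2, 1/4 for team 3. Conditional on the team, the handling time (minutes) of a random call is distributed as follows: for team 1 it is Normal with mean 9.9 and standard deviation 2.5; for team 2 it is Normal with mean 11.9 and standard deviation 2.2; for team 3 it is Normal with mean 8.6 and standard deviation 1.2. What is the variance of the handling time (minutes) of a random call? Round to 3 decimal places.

6.261

Per component, 1: μ=9.9, E[X²]=104.26; 2: μ=11.9, E[X²]=146.45; 3: μ=8.6, E[X²]=75.4.
E[X] = 0.375·9.9 + 0.375·11.9 + 0.25·8.6 = 10.325.
E[X²] = 0.375·104.26 + 0.375·146.45 + 0.25·75.4 = 112.866.
Var(X) = E[X²] − (E[X])² = 112.866 − 106.606 = 6.26062.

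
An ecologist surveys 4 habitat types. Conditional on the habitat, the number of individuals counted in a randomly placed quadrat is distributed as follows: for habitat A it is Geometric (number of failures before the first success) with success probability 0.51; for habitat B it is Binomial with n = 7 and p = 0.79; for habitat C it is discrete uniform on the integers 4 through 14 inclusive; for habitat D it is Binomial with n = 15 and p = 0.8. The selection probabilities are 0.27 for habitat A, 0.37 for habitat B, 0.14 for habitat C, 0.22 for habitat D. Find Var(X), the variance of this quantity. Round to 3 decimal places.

Per component, A: μ=0.960784, E[X²]=2.807; B: μ=5.53, E[X²]=31.7422; C: μ=9, E[X²]=91; D: μ=12, E[X²]=146.4.
E[X] = 0.27·0.960784 + 0.37·5.53 + 0.14·9 + 0.22·12 = 6.20551.
E[X²] = 0.27·2.807 + 0.37·31.7422 + 0.14·91 + 0.22·146.4 = 57.4505.
Var(X) = E[X²] − (E[X])² = 57.4505 − 38.5084 = 18.9421.

18.942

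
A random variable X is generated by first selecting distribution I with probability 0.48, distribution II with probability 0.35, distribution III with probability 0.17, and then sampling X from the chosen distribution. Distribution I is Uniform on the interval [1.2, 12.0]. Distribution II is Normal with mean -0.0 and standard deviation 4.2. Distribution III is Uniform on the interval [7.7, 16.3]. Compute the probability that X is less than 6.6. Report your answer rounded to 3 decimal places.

Conditional on each component, P(X < 6.6): I: 0.5; II: 0.941958; III: 0.
By total probability, P(X < 6.6) = 0.48·0.5 + 0.35·0.941958 + 0.17·0 = 0.569685.

0.570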